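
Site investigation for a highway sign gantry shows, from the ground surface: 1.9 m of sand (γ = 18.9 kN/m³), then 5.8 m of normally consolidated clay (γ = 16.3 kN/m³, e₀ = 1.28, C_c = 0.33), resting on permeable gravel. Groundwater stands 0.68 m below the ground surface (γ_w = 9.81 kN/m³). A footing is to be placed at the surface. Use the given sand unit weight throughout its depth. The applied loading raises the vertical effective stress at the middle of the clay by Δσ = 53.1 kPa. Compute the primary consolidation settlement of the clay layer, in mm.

S_c ≈ 294 mm

Mid-depth of clay below the ground surface: z = 1.9 + 5.8/2 = 4.8 m.
Total vertical stress at mid-clay: σ_v = 18.9×1.9 + 16.3×2.9 = 83.18 kPa.
Pore pressure: u = 9.81×(4.8 − 0.68) = 40.417 kPa.
Initial effective stress: σ'_0 = σ_v − u = 83.18 − 40.417 = 42.763 kPa.
Final effective stress: σ'_f = σ'_0 + Δσ = 42.763 + 53.1 = 95.863 kPa.
Normally consolidated clay, so the full stress increment lies on the virgin compression line:
S_c = C_c·H/(1+e₀)·log₁₀(σ'_f/σ'_0) = 0.33×5.8/(1+1.28)×log₁₀(95.863/42.763)
    = 0.83947 × 0.35058 = 0.2943 m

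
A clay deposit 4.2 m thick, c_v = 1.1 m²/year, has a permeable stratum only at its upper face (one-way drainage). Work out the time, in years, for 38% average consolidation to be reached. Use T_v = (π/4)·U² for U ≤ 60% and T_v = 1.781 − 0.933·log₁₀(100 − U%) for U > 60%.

t ≈ 1.82 years

Drainage path length: H_d = H = 4.2 m (single drainage).
U ≤ 60%: T_v = (π/4)·U² = (π/4)×0.38² = 0.11341.
t = T_v·H_d²/c_v = 0.11341×4.2²/1.1 = 1.819 years.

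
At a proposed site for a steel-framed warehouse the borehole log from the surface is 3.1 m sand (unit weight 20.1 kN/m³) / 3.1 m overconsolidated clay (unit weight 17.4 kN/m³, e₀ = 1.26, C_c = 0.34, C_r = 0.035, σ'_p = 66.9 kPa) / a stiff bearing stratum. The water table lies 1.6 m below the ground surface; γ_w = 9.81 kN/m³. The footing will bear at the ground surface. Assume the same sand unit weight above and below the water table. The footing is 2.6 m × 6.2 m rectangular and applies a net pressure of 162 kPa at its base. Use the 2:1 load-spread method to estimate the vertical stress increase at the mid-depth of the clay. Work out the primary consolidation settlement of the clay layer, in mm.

S_c ≈ 68.2 mm

Mid-depth of clay below the ground surface: z = 3.1 + 3.1/2 = 4.65 m.
Total vertical stress at mid-clay: σ_v = 20.1×3.1 + 17.4×1.55 = 89.28 kPa.
Pore pressure: u = 9.81×(4.65 − 1.6) = 29.921 kPa.
Initial effective stress: σ'_0 = σ_v − u = 89.28 − 29.921 = 59.359 kPa.
Stress increase at mid-clay by the 2:1 spreading method:
Δσ = qBL/((B+z)(L+z)) = 162×2.6×6.2/((2.6+4.65)(6.2+4.65)) = 33.198 kPa
Final effective stress: σ'_f = 59.359 + 33.198 = 92.557 kPa.
σ'_f = 92.557 > σ'_p = 66.9 kPa, so the stress path crosses the preconsolidation pressure — recompression up to σ'_p, then virgin compression beyond:
S_c = H/(1+e₀)·[C_r·log₁₀(σ'_p/σ'_0) + C_c·log₁₀(σ'_f/σ'_p)]
    = 3.1/2.26 × [0.035×log₁₀(66.9/59.359) + 0.34×log₁₀(92.557/66.9)]
    = 1.3717 × [0.0018179 + 0.047934] = 0.06824 m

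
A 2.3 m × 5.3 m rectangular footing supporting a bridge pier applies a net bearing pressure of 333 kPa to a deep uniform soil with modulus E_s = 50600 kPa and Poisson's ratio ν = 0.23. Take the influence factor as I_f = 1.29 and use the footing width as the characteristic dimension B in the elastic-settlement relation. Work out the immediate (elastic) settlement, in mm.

S_e ≈ 18.5 mm

Immediate (elastic) settlement: S_e = q·B·(1−ν²)/E_s · I_f.
S_e = 333 × 2.3 × (1 − 0.23²) / 50600 × 1.29
    = 333 × 2.3 × 0.9471 / 50600 × 1.29
    = 0.01849 m = 18.49 mm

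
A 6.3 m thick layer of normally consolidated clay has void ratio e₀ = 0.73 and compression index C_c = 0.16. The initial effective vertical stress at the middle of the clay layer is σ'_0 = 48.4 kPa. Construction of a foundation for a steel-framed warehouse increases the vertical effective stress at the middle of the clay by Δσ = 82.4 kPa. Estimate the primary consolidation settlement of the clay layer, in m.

S_c ≈ 0.252 m

Final effective stress: σ'_f = σ'_0 + Δσ = 48.4 + 82.4 = 130.8 kPa.
Normally consolidated clay, so the full stress increment lies on the virgin compression line:
S_c = C_c·H/(1+e₀)·log₁₀(σ'_f/σ'_0) = 0.16×6.3/(1+0.73)×log₁₀(130.8/48.4)
    = 0.58266 × 0.43176 = 0.2516 m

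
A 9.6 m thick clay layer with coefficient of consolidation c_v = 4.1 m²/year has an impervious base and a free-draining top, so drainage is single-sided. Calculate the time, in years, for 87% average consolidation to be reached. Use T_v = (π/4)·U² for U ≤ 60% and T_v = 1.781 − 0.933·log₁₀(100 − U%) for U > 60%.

Drainage path length: H_d = H = 9.6 m (single drainage).
U > 60%: T_v = 1.781 − 0.933·log₁₀(100 − 87) = 0.74169.
t = T_v·H_d²/c_v = 0.74169×9.6²/4.1 = 16.67 years.

t ≈ 16.7 years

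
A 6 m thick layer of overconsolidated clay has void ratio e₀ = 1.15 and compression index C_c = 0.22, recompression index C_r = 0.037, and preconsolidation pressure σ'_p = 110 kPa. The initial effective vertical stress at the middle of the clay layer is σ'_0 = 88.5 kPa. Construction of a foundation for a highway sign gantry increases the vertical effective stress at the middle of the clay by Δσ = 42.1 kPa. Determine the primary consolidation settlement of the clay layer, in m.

S_c ≈ 0.0555 m

Final effective stress: σ'_f = 88.5 + 42.1 = 130.6 kPa.
σ'_f = 130.6 > σ'_p = 110 kPa, so the stress path crosses the preconsolidation pressure — recompression up to σ'_p, then virgin compression beyond:
S_c = H/(1+e₀)·[C_r·log₁₀(σ'_p/σ'_0) + C_c·log₁₀(σ'_f/σ'_p)]
    = 6/2.15 × [0.037×log₁₀(110/88.5) + 0.22×log₁₀(130.6/110)]
    = 2.7907 × [0.0034946 + 0.016401] = 0.05552 m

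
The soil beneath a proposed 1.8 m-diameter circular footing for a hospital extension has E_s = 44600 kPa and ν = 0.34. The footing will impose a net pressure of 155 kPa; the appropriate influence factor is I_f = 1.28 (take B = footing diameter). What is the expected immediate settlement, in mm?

Immediate (elastic) settlement: S_e = q·B·(1−ν²)/E_s · I_f.
S_e = 155 × 1.8 × (1 − 0.34²) / 44600 × 1.28
    = 155 × 1.8 × 0.8844 / 44600 × 1.28
    = 0.007082 m = 7.082 mm

S_e ≈ 7.08 mm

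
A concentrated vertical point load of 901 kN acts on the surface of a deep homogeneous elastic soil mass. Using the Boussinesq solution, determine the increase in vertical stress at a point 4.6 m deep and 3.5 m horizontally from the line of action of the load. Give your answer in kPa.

Boussinesq vertical stress below a point load on an elastic half-space:
Δσ_z = 3P/(2πz²) · [1 + (r/z)²]^(−5/2)
r/z = 3.5/4.6 = 0.76087; [1+(r/z)²]^(−5/2) = 0.31923.
Δσ_z = 3×901/(2π×4.6²) × 0.31923 = 20.331 × 0.31923 = 6.49 kPa

Δσ_z ≈ 6.49 kPa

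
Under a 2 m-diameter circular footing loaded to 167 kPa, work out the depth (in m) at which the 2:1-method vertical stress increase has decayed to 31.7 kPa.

2:1 spreading — at depth z the loaded area has grown by z in each plan dimension:
qD²/(D+z)² = Δσ_z ⇒ z = D(√(q/Δσ_z) − 1) = 2×(√(167/31.7) − 1) = 2.59 m

z ≈ 2.59 m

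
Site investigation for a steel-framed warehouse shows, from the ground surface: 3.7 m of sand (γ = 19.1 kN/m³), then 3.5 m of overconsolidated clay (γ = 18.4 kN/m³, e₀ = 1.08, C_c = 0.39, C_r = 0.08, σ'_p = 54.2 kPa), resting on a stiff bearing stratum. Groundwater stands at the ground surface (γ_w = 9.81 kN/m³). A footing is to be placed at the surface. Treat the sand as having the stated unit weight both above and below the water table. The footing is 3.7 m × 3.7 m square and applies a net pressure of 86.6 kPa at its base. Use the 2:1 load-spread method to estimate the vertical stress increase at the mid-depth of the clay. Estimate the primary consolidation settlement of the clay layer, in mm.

S_c ≈ 50.8 mm

Mid-depth of clay below the ground surface: z = 3.7 + 3.5/2 = 5.45 m.
Total vertical stress at mid-clay: σ_v = 19.1×3.7 + 18.4×1.75 = 102.87 kPa.
Pore pressure: u = 9.81×(5.45 − 0) = 53.465 kPa.
Initial effective stress: σ'_0 = σ_v − u = 102.87 − 53.465 = 49.405 kPa.
Stress increase at mid-clay by the 2:1 spreading method:
Δσ = qBL/((B+z)(L+z)) = 86.6×3.7×3.7/((3.7+5.45)(3.7+5.45)) = 14.161 kPa
Final effective stress: σ'_f = 49.405 + 14.161 = 63.566 kPa.
σ'_f = 63.566 > σ'_p = 54.2 kPa, so the stress path crosses the preconsolidation pressure — recompression up to σ'_p, then virgin compression beyond:
S_c = H/(1+e₀)·[C_r·log₁₀(σ'_p/σ'_0) + C_c·log₁₀(σ'_f/σ'_p)]
    = 3.5/2.08 × [0.08×log₁₀(54.2/49.405) + 0.39×log₁₀(63.566/54.2)]
    = 1.6827 × [0.0032183 + 0.026998] = 0.05084 m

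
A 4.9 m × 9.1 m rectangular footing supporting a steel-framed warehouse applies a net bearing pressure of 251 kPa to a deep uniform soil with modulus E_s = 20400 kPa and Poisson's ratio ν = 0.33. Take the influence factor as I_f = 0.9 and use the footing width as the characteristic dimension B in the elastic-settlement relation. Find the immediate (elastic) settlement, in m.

Immediate (elastic) settlement: S_e = q·B·(1−ν²)/E_s · I_f.
S_e = 251 × 4.9 × (1 − 0.33²) / 20400 × 0.9
    = 251 × 4.9 × 0.8911 / 20400 × 0.9
    = 0.04835 m

S_e ≈ 0.0484 m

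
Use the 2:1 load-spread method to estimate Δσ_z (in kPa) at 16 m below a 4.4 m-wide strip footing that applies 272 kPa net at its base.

By the 2:1 method the load spreads at 1 horizontal : 2 vertical, so at depth z the loaded area has grown by z in each plan dimension:
Δσ = qB/(B+z) = 272×4.4/(4.4+16) = 58.667 kPa

Δσ_z ≈ 58.7 kPa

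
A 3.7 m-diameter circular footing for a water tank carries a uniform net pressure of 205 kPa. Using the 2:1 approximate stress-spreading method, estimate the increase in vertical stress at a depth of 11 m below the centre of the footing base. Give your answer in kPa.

By the 2:1 method the load spreads at 1 horizontal : 2 vertical, so at depth z the loaded area has grown by z in each plan dimension:
Δσ ≈ qD²/(D+z)² = 205×3.7²/(3.7+11)² = 12.987 kPa

Δσ_z ≈ 13 kPa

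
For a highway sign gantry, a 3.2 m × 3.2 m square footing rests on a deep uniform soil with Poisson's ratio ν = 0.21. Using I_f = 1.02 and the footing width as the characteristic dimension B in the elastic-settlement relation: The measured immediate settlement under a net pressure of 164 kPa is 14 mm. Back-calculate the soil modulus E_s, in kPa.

E_s ≈ 36500 kPa

S_e = q·B·(1−ν²)/E_s · I_f  ⇒  E_s = q·B·(1−ν²)·I_f / S_e.
E_s = 164 × 3.2 × 0.9559 × 1.02 / 0.014 = 36550 kPa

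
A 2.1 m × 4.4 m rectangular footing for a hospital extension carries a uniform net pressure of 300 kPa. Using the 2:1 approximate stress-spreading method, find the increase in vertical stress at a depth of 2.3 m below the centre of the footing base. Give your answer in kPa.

Δσ_z ≈ 94 kPa

By the 2:1 method the load spreads at 1 horizontal : 2 vertical, so at depth z the loaded area has grown by z in each plan dimension:
Δσ = qBL/((B+z)(L+z)) = 300×2.1×4.4/((2.1+2.3)(4.4+2.3)) = 94.03 kPa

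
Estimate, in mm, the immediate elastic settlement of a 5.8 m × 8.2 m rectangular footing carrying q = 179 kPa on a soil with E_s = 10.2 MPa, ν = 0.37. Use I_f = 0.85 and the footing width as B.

Immediate (elastic) settlement: S_e = q·B·(1−ν²)/E_s · I_f.
E_s = 10.2 MPa = 10200 kPa.
S_e = 179 × 5.8 × (1 − 0.37²) / 10200 × 0.85
    = 179 × 5.8 × 0.8631 / 10200 × 0.85
    = 0.07467 m = 74.67 mm

S_e ≈ 74.7 mm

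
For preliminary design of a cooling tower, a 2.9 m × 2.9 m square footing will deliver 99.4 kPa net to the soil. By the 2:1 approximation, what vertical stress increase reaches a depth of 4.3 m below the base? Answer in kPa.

By the 2:1 method the load spreads at 1 horizontal : 2 vertical, so at depth z the loaded area has grown by z in each plan dimension:
Δσ = qBL/((B+z)(L+z)) = 99.4×2.9×2.9/((2.9+4.3)(2.9+4.3)) = 16.126 kPa

Δσ_z ≈ 16.1 kPa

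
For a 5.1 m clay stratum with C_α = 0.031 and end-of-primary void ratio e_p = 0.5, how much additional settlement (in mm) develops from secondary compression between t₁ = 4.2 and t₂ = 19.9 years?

Secondary compression: S_s = C_α·H/(1+e_p)·log₁₀(t₂/t₁)
S_s = 0.031×5.1/(1+0.5)×log₁₀(19.9/4.2)
    = 0.1054 × 0.6756 = 0.07121 m

S_s ≈ 71.2 mm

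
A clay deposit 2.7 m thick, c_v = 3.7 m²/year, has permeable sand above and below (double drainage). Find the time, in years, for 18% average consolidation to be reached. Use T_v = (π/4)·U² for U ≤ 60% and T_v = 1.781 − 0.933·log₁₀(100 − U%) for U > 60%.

Drainage path length: H_d = H/2 = 1.35 m (double drainage).
U ≤ 60%: T_v = (π/4)·U² = (π/4)×0.18² = 0.025447.
t = T_v·H_d²/c_v = 0.025447×1.35²/3.7 = 0.01253 years.

t ≈ 0.0125 years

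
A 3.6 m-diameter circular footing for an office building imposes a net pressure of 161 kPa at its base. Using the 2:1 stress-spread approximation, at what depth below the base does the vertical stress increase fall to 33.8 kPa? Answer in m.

z ≈ 4.26 m

2:1 spreading — at depth z the loaded area has grown by z in each plan dimension:
qD²/(D+z)² = Δσ_z ⇒ z = D(√(q/Δσ_z) − 1) = 3.6×(√(161/33.8) − 1) = 4.257 m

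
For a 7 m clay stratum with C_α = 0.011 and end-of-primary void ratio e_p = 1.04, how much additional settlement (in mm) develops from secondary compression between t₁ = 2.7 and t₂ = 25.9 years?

Secondary compression: S_s = C_α·H/(1+e_p)·log₁₀(t₂/t₁)
S_s = 0.011×7/(1+1.04)×log₁₀(25.9/2.7)
    = 0.03775 × 0.9819 = 0.03706 m

S_s ≈ 37.1 mm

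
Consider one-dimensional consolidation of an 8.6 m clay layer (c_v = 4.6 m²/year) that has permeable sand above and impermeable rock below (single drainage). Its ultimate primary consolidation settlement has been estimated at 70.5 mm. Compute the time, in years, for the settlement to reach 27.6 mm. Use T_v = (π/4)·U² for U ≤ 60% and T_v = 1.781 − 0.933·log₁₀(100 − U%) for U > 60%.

Drainage path length: H_d = H = 8.6 m (single drainage).
U = S(t)/S_ult = 27.6/70.5 = 0.3915.
U ≤ 60%: T_v = (π/4)·U² = (π/4)×0.39149² = 0.12037.
t = T_v·H_d²/c_v = 0.12037×8.6²/4.6 = 1.935 years.

t ≈ 1.94 years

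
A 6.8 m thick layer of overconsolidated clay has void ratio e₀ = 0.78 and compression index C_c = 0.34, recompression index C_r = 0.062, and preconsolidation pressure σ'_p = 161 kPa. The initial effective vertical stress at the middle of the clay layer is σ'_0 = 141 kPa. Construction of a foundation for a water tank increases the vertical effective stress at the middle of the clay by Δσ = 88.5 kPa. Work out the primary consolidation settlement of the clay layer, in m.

S_c ≈ 0.214 m

Final effective stress: σ'_f = 141 + 88.5 = 229.5 kPa.
σ'_f = 229.5 > σ'_p = 161 kPa, so the stress path crosses the preconsolidation pressure — recompression up to σ'_p, then virgin compression beyond:
S_c = H/(1+e₀)·[C_r·log₁₀(σ'_p/σ'_0) + C_c·log₁₀(σ'_f/σ'_p)]
    = 6.8/1.78 × [0.062×log₁₀(161/141) + 0.34×log₁₀(229.5/161)]
    = 3.8202 × [0.0035716 + 0.052345] = 0.2136 m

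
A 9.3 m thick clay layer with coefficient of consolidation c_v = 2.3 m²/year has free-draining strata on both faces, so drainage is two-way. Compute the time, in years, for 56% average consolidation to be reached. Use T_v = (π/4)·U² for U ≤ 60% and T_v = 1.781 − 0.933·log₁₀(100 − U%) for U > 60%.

Drainage path length: H_d = H/2 = 4.65 m (double drainage).
U ≤ 60%: T_v = (π/4)·U² = (π/4)×0.56² = 0.2463.
t = T_v·H_d²/c_v = 0.2463×4.65²/2.3 = 2.315 years.

t ≈ 2.32 years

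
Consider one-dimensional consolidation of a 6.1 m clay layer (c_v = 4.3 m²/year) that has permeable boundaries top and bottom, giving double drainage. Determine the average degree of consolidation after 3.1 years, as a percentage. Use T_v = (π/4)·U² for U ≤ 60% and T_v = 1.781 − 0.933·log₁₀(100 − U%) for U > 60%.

U ≈ 97.6 %

Drainage path length: H_d = H/2 = 3.05 m (double drainage).
T_v = c_v·t/H_d² = 4.3×3.1/3.05² = 1.4329.
T_v = 1.4329 corresponds to the U > 60% branch:
U = 1 − 10^((1.781 − T_v)/0.933)/100 = 0.9764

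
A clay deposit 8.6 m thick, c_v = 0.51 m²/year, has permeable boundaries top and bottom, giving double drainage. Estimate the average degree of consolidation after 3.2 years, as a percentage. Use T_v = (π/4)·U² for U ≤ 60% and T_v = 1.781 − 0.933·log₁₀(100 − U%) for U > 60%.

Drainage path length: H_d = H/2 = 4.3 m (double drainage).
T_v = c_v·t/H_d² = 0.51×3.2/4.3² = 0.088264.
T_v = 0.088264 corresponds to the U ≤ 60% branch:
U = √(4T_v/π) = 0.3352

U ≈ 33.5 %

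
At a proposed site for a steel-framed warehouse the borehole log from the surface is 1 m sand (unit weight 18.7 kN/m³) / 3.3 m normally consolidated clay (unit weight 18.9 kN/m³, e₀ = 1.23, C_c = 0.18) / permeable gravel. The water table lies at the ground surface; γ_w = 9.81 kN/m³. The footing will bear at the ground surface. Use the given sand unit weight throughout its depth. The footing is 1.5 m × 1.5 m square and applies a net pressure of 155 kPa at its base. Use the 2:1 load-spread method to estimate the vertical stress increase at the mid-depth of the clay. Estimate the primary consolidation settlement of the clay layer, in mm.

S_c ≈ 71 mm

Mid-depth of clay below the ground surface: z = 1 + 3.3/2 = 2.65 m.
Total vertical stress at mid-clay: σ_v = 18.7×1 + 18.9×1.65 = 49.885 kPa.
Pore pressure: u = 9.81×(2.65 − 0) = 25.997 kPa.
Initial effective stress: σ'_0 = σ_v − u = 49.885 − 25.997 = 23.888 kPa.
Stress increase at mid-clay by the 2:1 spreading method:
Δσ = qBL/((B+z)(L+z)) = 155×1.5×1.5/((1.5+2.65)(1.5+2.65)) = 20.25 kPa
Final effective stress: σ'_f = σ'_0 + Δσ = 23.888 + 20.25 = 44.138 kPa.
Normally consolidated clay, so the full stress increment lies on the virgin compression line:
S_c = C_c·H/(1+e₀)·log₁₀(σ'_f/σ'_0) = 0.18×3.3/(1+1.23)×log₁₀(44.138/23.888)
    = 0.26637 × 0.26663 = 0.07102 m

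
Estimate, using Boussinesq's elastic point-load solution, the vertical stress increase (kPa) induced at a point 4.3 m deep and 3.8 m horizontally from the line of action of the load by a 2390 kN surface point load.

Δσ_z ≈ 14.6 kPa

Boussinesq vertical stress below a point load on an elastic half-space:
Δσ_z = 3P/(2πz²) · [1 + (r/z)²]^(−5/2)
r/z = 3.8/4.3 = 0.88372; [1+(r/z)²]^(−5/2) = 0.23625.
Δσ_z = 3×2390/(2π×4.3²) × 0.23625 = 61.717 × 0.23625 = 14.58 kPa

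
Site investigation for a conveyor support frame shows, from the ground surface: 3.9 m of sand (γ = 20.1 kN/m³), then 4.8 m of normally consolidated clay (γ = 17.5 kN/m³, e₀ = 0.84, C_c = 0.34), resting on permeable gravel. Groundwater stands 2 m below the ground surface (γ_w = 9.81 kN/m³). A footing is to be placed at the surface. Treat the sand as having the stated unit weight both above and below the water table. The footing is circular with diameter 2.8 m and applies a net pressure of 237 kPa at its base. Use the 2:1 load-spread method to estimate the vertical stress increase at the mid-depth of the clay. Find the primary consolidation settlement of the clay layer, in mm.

Mid-depth of clay below the ground surface: z = 3.9 + 4.8/2 = 6.3 m.
Total vertical stress at mid-clay: σ_v = 20.1×3.9 + 17.5×2.4 = 120.39 kPa.
Pore pressure: u = 9.81×(6.3 − 2) = 42.183 kPa.
Initial effective stress: σ'_0 = σ_v − u = 120.39 − 42.183 = 78.207 kPa.
Stress increase at mid-clay by the 2:1 spreading method:
Δσ ≈ qD²/(D+z)² = 237×2.8²/(2.8+6.3)² = 22.438 kPa
Final effective stress: σ'_f = σ'_0 + Δσ = 78.207 + 22.438 = 100.64 kPa.
Normally consolidated clay, so the full stress increment lies on the virgin compression line:
S_c = C_c·H/(1+e₀)·log₁₀(σ'_f/σ'_0) = 0.34×4.8/(1+0.84)×log₁₀(100.64/78.207)
    = 0.88696 × 0.10953 = 0.09715 m

S_c ≈ 97.1 mm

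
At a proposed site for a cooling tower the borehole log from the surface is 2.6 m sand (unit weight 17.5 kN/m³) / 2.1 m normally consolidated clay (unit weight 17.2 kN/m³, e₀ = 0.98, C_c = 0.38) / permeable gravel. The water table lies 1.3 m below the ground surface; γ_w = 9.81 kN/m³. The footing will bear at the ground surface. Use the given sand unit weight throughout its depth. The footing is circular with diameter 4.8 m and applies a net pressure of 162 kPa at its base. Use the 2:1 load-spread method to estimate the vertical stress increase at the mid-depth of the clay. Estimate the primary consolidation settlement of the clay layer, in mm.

S_c ≈ 145 mm

Mid-depth of clay below the ground surface: z = 2.6 + 2.1/2 = 3.65 m.
Total vertical stress at mid-clay: σ_v = 17.5×2.6 + 17.2×1.05 = 63.56 kPa.
Pore pressure: u = 9.81×(3.65 − 1.3) = 23.054 kPa.
Initial effective stress: σ'_0 = σ_v − u = 63.56 − 23.054 = 40.506 kPa.
Stress increase at mid-clay by the 2:1 spreading method:
Δσ ≈ qD²/(D+z)² = 162×4.8²/(4.8+3.65)² = 52.274 kPa
Final effective stress: σ'_f = σ'_0 + Δσ = 40.506 + 52.274 = 92.78 kPa.
Normally consolidated clay, so the full stress increment lies on the virgin compression line:
S_c = C_c·H/(1+e₀)·log₁₀(σ'_f/σ'_0) = 0.38×2.1/(1+0.98)×log₁₀(92.78/40.506)
    = 0.40303 × 0.35994 = 0.1451 m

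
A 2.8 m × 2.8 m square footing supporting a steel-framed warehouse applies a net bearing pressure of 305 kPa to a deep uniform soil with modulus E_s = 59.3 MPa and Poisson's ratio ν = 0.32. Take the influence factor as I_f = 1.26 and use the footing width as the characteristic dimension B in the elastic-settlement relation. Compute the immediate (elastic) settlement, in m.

S_e ≈ 0.0163 m

Immediate (elastic) settlement: S_e = q·B·(1−ν²)/E_s · I_f.
E_s = 59.3 MPa = 59300 kPa.
S_e = 305 × 2.8 × (1 − 0.32²) / 59300 × 1.26
    = 305 × 2.8 × 0.8976 / 59300 × 1.26
    = 0.01629 m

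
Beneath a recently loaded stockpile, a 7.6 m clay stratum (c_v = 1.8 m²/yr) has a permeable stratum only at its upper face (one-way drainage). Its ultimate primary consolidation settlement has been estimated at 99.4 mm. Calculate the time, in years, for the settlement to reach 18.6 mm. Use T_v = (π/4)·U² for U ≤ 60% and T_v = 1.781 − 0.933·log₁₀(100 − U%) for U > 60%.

t ≈ 0.882 years

Drainage path length: H_d = H = 7.6 m (single drainage).
U = S(t)/S_ult = 18.6/99.4 = 0.1871.
U ≤ 60%: T_v = (π/4)·U² = (π/4)×0.18712² = 0.027501.
t = T_v·H_d²/c_v = 0.027501×7.6²/1.8 = 0.8825 years.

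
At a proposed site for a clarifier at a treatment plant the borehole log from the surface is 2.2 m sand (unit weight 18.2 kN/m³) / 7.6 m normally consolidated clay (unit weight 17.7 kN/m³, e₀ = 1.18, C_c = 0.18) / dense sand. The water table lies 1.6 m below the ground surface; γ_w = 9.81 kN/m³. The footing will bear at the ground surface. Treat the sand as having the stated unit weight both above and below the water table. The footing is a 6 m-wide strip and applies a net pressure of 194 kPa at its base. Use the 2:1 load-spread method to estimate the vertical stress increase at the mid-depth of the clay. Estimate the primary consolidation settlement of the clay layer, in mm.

Mid-depth of clay below the ground surface: z = 2.2 + 7.6/2 = 6 m.
Total vertical stress at mid-clay: σ_v = 18.2×2.2 + 17.7×3.8 = 107.3 kPa.
Pore pressure: u = 9.81×(6 − 1.6) = 43.164 kPa.
Initial effective stress: σ'_0 = σ_v − u = 107.3 − 43.164 = 64.136 kPa.
Stress increase at mid-clay by the 2:1 spreading method:
Δσ = qB/(B+z) = 194×6/(6+6) = 97 kPa
Final effective stress: σ'_f = σ'_0 + Δσ = 64.136 + 97 = 161.14 kPa.
Normally consolidated clay, so the full stress increment lies on the virgin compression line:
S_c = C_c·H/(1+e₀)·log₁₀(σ'_f/σ'_0) = 0.18×7.6/(1+1.18)×log₁₀(161.14/64.136)
    = 0.62752 × 0.4001 = 0.2511 m

S_c ≈ 251 mm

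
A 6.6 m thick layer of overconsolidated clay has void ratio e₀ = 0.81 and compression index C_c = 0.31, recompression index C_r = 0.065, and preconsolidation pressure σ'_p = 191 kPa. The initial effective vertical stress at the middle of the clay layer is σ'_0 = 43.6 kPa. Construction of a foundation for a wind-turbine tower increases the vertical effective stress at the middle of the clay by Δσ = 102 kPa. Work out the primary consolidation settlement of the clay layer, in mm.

S_c ≈ 124 mm

Final effective stress: σ'_f = 43.6 + 102 = 145.6 kPa.
σ'_f = 145.6 ≤ σ'_p = 191 kPa, so the clay remains overconsolidated and only the recompression index applies:
S_c = C_r·H/(1+e₀)·log₁₀(σ'_f/σ'_0) = 0.065×6.6/1.81×log₁₀(145.6/43.6)
    = 0.23702 × 0.52367 = 0.1241 m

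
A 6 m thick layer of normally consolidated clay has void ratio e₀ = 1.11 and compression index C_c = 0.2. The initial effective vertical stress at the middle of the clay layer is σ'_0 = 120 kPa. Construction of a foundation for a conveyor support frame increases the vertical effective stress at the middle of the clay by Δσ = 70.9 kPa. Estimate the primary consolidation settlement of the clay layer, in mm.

S_c ≈ 115 mm

Final effective stress: σ'_f = σ'_0 + Δσ = 120 + 70.9 = 190.9 kPa.
Normally consolidated clay, so the full stress increment lies on the virgin compression line:
S_c = C_c·H/(1+e₀)·log₁₀(σ'_f/σ'_0) = 0.2×6/(1+1.11)×log₁₀(190.9/120)
    = 0.56872 × 0.20162 = 0.1147 m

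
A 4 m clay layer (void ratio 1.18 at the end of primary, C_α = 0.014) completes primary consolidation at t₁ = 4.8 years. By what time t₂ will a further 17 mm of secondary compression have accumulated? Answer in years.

t₂ ≈ 22 years

S_s = C_α·H/(1+e_p)·log₁₀(t₂/t₁) ⇒ log₁₀(t₂/t₁) = S_s·(1+e_p)/(C_α·H).
log₁₀(t₂/t₁) = 0.017 × (1+1.18) / (0.014×4) = 0.6618
t₂ = t₁ × 10^0.6618 = 4.8 × 4.59 = 22.03 years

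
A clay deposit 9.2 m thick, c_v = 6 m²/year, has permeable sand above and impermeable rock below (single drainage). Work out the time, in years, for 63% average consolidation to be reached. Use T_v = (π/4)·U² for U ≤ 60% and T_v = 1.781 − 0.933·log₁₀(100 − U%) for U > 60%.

t ≈ 4.48 years

Drainage path length: H_d = H = 9.2 m (single drainage).
U > 60%: T_v = 1.781 − 0.933·log₁₀(100 − 63) = 0.31787.
t = T_v·H_d²/c_v = 0.31787×9.2²/6 = 4.484 years.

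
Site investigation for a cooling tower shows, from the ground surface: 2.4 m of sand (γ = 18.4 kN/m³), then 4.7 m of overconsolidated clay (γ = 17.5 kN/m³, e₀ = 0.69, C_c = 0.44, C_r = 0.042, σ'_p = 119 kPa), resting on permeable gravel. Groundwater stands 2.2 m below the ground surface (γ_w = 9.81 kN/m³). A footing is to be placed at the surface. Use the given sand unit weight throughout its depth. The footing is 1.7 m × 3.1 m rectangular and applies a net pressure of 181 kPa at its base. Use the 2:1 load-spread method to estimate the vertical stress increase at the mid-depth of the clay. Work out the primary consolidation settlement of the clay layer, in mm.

S_c ≈ 13.8 mm

Mid-depth of clay below the ground surface: z = 2.4 + 4.7/2 = 4.75 m.
Total vertical stress at mid-clay: σ_v = 18.4×2.4 + 17.5×2.35 = 85.285 kPa.
Pore pressure: u = 9.81×(4.75 − 2.2) = 25.015 kPa.
Initial effective stress: σ'_0 = σ_v − u = 85.285 − 25.015 = 60.27 kPa.
Stress increase at mid-clay by the 2:1 spreading method:
Δσ = qBL/((B+z)(L+z)) = 181×1.7×3.1/((1.7+4.75)(3.1+4.75)) = 18.839 kPa
Final effective stress: σ'_f = 60.27 + 18.839 = 79.109 kPa.
σ'_f = 79.109 ≤ σ'_p = 119 kPa, so the clay remains overconsolidated and only the recompression index applies:
S_c = C_r·H/(1+e₀)·log₁₀(σ'_f/σ'_0) = 0.042×4.7/1.69×log₁₀(79.109/60.27)
    = 0.11681 × 0.11812 = 0.0138 m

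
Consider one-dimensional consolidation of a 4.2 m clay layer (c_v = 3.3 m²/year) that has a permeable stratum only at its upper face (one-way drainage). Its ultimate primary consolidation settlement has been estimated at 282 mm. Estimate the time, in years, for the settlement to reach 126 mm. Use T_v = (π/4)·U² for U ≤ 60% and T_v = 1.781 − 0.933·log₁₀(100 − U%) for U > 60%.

t ≈ 0.838 years

Drainage path length: H_d = H = 4.2 m (single drainage).
U = S(t)/S_ult = 126/282 = 0.4468.
U ≤ 60%: T_v = (π/4)·U² = (π/4)×0.44681² = 0.1568.
t = T_v·H_d²/c_v = 0.1568×4.2²/3.3 = 0.8382 years.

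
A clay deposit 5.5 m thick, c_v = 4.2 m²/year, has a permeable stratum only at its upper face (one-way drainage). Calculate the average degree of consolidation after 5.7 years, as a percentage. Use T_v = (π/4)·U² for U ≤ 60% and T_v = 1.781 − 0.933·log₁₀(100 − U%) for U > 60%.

Drainage path length: H_d = H = 5.5 m (single drainage).
T_v = c_v·t/H_d² = 4.2×5.7/5.5² = 0.7914.
T_v = 0.7914 corresponds to the U > 60% branch:
U = 1 − 10^((1.781 − T_v)/0.933)/100 = 0.885

U ≈ 88.5 %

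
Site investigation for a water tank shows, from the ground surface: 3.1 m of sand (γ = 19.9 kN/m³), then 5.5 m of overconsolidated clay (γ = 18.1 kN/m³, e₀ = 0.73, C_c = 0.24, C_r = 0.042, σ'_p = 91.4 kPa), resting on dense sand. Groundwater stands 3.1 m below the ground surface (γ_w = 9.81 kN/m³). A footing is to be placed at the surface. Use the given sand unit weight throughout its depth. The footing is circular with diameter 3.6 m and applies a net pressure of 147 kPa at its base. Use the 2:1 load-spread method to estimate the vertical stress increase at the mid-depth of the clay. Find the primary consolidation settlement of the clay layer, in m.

S_c ≈ 0.0531 m

Mid-depth of clay below the ground surface: z = 3.1 + 5.5/2 = 5.85 m.
Total vertical stress at mid-clay: σ_v = 19.9×3.1 + 18.1×2.75 = 111.47 kPa.
Pore pressure: u = 9.81×(5.85 − 3.1) = 26.978 kPa.
Initial effective stress: σ'_0 = σ_v − u = 111.47 − 26.978 = 84.492 kPa.
Stress increase at mid-clay by the 2:1 spreading method:
Δσ ≈ qD²/(D+z)² = 147×3.6²/(3.6+5.85)² = 21.333 kPa
Final effective stress: σ'_f = 84.492 + 21.333 = 105.83 kPa.
σ'_f = 105.83 > σ'_p = 91.4 kPa, so the stress path crosses the preconsolidation pressure — recompression up to σ'_p, then virgin compression beyond:
S_c = H/(1+e₀)·[C_r·log₁₀(σ'_p/σ'_0) + C_c·log₁₀(σ'_f/σ'_p)]
    = 5.5/1.73 × [0.042×log₁₀(91.4/84.492) + 0.24×log₁₀(105.83/91.4)]
    = 3.1792 × [0.0014335 + 0.015279] = 0.05313 m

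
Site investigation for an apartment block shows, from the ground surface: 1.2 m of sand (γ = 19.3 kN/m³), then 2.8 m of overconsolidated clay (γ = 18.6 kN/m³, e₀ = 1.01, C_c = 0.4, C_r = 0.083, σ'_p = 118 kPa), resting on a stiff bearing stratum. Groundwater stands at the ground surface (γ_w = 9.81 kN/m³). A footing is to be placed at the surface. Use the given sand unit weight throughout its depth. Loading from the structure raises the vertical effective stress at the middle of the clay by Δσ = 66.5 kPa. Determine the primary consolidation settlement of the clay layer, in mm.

Mid-depth of clay below the ground surface: z = 1.2 + 2.8/2 = 2.6 m.
Total vertical stress at mid-clay: σ_v = 19.3×1.2 + 18.6×1.4 = 49.2 kPa.
Pore pressure: u = 9.81×(2.6 − 0) = 25.506 kPa.
Initial effective stress: σ'_0 = σ_v − u = 49.2 − 25.506 = 23.694 kPa.
Final effective stress: σ'_f = 23.694 + 66.5 = 90.194 kPa.
σ'_f = 90.194 ≤ σ'_p = 118 kPa, so the clay remains overconsolidated and only the recompression index applies:
S_c = C_r·H/(1+e₀)·log₁₀(σ'_f/σ'_0) = 0.083×2.8/2.01×log₁₀(90.194/23.694)
    = 0.11562 × 0.58054 = 0.06712 m

S_c ≈ 67.1 mm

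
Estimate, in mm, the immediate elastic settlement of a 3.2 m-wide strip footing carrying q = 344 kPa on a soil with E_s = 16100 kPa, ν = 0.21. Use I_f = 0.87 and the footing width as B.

S_e ≈ 56.9 mm

Immediate (elastic) settlement: S_e = q·B·(1−ν²)/E_s · I_f.
S_e = 344 × 3.2 × (1 − 0.21²) / 16100 × 0.87
    = 344 × 3.2 × 0.9559 / 16100 × 0.87
    = 0.05686 m = 56.86 mm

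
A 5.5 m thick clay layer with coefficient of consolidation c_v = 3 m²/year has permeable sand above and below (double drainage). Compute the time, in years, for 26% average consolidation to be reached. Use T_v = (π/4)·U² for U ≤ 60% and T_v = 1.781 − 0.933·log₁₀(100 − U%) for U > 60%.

Drainage path length: H_d = H/2 = 2.75 m (double drainage).
U ≤ 60%: T_v = (π/4)·U² = (π/4)×0.26² = 0.053093.
t = T_v·H_d²/c_v = 0.053093×2.75²/3 = 0.1338 years.

t ≈ 0.134 years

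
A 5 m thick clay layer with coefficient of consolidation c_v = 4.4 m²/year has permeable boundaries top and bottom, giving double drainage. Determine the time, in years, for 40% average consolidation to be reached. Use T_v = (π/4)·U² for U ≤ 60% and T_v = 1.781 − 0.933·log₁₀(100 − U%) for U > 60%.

t ≈ 0.178 years

Drainage path length: H_d = H/2 = 2.5 m (double drainage).
U ≤ 60%: T_v = (π/4)·U² = (π/4)×0.4² = 0.12566.
t = T_v·H_d²/c_v = 0.12566×2.5²/4.4 = 0.1785 years.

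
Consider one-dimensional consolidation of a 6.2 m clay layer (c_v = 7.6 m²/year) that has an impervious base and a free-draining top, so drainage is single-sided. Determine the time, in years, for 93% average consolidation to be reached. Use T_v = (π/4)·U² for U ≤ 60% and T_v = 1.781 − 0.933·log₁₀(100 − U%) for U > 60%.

t ≈ 5.02 years

Drainage path length: H_d = H = 6.2 m (single drainage).
U > 60%: T_v = 1.781 − 0.933·log₁₀(100 − 93) = 0.99252.
t = T_v·H_d²/c_v = 0.99252×6.2²/7.6 = 5.02 years.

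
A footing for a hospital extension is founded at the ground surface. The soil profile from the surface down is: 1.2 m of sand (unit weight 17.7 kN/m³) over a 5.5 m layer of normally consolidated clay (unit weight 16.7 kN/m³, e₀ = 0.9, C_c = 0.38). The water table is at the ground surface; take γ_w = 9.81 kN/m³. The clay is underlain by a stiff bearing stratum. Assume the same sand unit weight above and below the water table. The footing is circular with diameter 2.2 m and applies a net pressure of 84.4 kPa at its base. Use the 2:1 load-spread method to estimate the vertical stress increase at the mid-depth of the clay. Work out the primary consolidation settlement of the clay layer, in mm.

Mid-depth of clay below the ground surface: z = 1.2 + 5.5/2 = 3.95 m.
Total vertical stress at mid-clay: σ_v = 17.7×1.2 + 16.7×2.75 = 67.165 kPa.
Pore pressure: u = 9.81×(3.95 − 0) = 38.75 kPa.
Initial effective stress: σ'_0 = σ_v − u = 67.165 − 38.75 = 28.415 kPa.
Stress increase at mid-clay by the 2:1 spreading method:
Δσ ≈ qD²/(D+z)² = 84.4×2.2²/(2.2+3.95)² = 10.8 kPa
Final effective stress: σ'_f = σ'_0 + Δσ = 28.415 + 10.8 = 39.215 kPa.
Normally consolidated clay, so the full stress increment lies on the virgin compression line:
S_c = C_c·H/(1+e₀)·log₁₀(σ'_f/σ'_0) = 0.38×5.5/(1+0.9)×log₁₀(39.215/28.415)
    = 1.1 × 0.1399 = 0.1539 m

S_c ≈ 154 mm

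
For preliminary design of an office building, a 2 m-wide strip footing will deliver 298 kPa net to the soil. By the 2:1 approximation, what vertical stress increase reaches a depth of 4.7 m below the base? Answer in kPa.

Δσ_z ≈ 89 kPa

By the 2:1 method the load spreads at 1 horizontal : 2 vertical, so at depth z the loaded area has grown by z in each plan dimension:
Δσ = qB/(B+z) = 298×2/(2+4.7) = 88.955 kPa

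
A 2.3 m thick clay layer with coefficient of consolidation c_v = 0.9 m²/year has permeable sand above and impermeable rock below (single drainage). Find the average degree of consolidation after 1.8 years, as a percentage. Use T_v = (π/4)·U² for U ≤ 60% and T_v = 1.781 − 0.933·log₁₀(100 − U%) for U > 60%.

Drainage path length: H_d = H = 2.3 m (single drainage).
T_v = c_v·t/H_d² = 0.9×1.8/2.3² = 0.30624.
T_v = 0.30624 corresponds to the U > 60% branch:
U = 1 − 10^((1.781 − T_v)/0.933)/100 = 0.6192

U ≈ 61.9 %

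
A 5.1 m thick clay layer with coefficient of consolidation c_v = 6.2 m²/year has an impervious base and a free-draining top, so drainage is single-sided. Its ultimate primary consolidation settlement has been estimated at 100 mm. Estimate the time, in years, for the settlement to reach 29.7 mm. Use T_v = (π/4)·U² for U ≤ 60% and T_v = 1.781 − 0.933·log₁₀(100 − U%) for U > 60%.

t ≈ 0.291 years

Drainage path length: H_d = H = 5.1 m (single drainage).
U = S(t)/S_ult = 29.7/100 = 0.297.
U ≤ 60%: T_v = (π/4)·U² = (π/4)×0.297² = 0.069279.
t = T_v·H_d²/c_v = 0.069279×5.1²/6.2 = 0.2906 years.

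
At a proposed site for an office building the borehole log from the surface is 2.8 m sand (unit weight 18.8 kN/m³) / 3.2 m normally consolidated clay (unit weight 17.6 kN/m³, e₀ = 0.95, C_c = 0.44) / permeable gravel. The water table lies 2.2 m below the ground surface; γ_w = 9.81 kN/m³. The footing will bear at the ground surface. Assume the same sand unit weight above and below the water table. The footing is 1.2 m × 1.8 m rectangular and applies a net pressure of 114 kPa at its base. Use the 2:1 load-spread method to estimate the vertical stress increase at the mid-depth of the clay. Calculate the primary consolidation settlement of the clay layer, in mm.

Mid-depth of clay below the ground surface: z = 2.8 + 3.2/2 = 4.4 m.
Total vertical stress at mid-clay: σ_v = 18.8×2.8 + 17.6×1.6 = 80.8 kPa.
Pore pressure: u = 9.81×(4.4 − 2.2) = 21.582 kPa.
Initial effective stress: σ'_0 = σ_v − u = 80.8 − 21.582 = 59.218 kPa.
Stress increase at mid-clay by the 2:1 spreading method:
Δσ = qBL/((B+z)(L+z)) = 114×1.2×1.8/((1.2+4.4)(1.8+4.4)) = 7.0922 kPa
Final effective stress: σ'_f = σ'_0 + Δσ = 59.218 + 7.0922 = 66.31 kPa.
Normally consolidated clay, so the full stress increment lies on the virgin compression line:
S_c = C_c·H/(1+e₀)·log₁₀(σ'_f/σ'_0) = 0.44×3.2/(1+0.95)×log₁₀(66.31/59.218)
    = 0.72205 × 0.049125 = 0.03547 m

S_c ≈ 35.5 mm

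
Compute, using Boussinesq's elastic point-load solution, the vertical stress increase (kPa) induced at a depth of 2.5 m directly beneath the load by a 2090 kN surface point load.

Δσ_z ≈ 160 kPa

Boussinesq vertical stress below a point load on an elastic half-space:
Δσ_z = 3P/(2πz²) · [1 + (r/z)²]^(−5/2)
r/z = 0/2.5 = 0; [1+(r/z)²]^(−5/2) = 1.
Δσ_z = 3×2090/(2π×2.5²) × 1 = 159.66 × 1 = 159.7 kPa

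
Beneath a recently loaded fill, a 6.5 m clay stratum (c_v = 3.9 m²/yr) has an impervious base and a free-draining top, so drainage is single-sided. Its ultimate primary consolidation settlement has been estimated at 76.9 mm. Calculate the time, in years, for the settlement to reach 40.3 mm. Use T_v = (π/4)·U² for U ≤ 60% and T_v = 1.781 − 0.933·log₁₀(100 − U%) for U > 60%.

Drainage path length: H_d = H = 6.5 m (single drainage).
U = S(t)/S_ult = 40.3/76.9 = 0.5241.
U ≤ 60%: T_v = (π/4)·U² = (π/4)×0.52406² = 0.2157.
t = T_v·H_d²/c_v = 0.2157×6.5²/3.9 = 2.337 years.

t ≈ 2.34 years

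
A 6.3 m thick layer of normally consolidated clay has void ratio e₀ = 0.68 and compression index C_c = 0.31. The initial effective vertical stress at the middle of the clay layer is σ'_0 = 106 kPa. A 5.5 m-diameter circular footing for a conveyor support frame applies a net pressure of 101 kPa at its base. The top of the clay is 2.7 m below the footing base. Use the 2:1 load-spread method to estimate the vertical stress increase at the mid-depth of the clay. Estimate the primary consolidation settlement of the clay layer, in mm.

Mid-depth of clay below the footing base: z = 2.7 + 6.3/2 = 5.85 m.
Stress increase at mid-clay by the 2:1 spreading method:
Δσ ≈ qD²/(D+z)² = 101×5.5²/(5.5+5.85)² = 23.717 kPa
Final effective stress: σ'_f = σ'_0 + Δσ = 106 + 23.717 = 129.72 kPa.
Normally consolidated clay, so the full stress increment lies on the virgin compression line:
S_c = C_c·H/(1+e₀)·log₁₀(σ'_f/σ'_0) = 0.31×6.3/(1+0.68)×log₁₀(129.72/106)
    = 1.1625 × 0.087701 = 0.102 m

S_c ≈ 102 mm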